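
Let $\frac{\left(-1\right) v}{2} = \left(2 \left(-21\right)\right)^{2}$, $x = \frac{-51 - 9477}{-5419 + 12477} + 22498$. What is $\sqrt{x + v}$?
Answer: $\frac{\sqrt{236232551614}}{3529} \approx 137.73$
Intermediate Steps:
$x = \frac{79390678}{3529}$ ($x = - \frac{9528}{7058} + 22498 = \left(-9528\right) \frac{1}{7058} + 22498 = - \frac{4764}{3529} + 22498 = \frac{79390678}{3529} \approx 22497.0$)
$v = -3528$ ($v = - 2 \left(2 \left(-21\right)\right)^{2} = - 2 \left(-42\right)^{2} = \left(-2\right) 1764 = -3528$)
$\sqrt{x + v} = \sqrt{\frac{79390678}{3529} - 3528} = \sqrt{\frac{66940366}{3529}} = \frac{\sqrt{236232551614}}{3529}$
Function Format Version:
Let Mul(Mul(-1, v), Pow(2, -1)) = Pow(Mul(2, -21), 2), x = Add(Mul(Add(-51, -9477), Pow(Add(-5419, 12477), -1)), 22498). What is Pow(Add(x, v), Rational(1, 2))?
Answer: Mul(Rational(1, 3529), Pow(236232551614, Rational(1, 2))) ≈ 137.73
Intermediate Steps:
x = Rational(79390678, 3529) (x = Add(Mul(-9528, Pow(7058, -1)), 22498) = Add(Mul(-9528, Rational(1, 7058)), 22498) = Add(Rational(-4764, 3529), 22498) = Rational(79390678, 3529) ≈ 22497.)
v = -3528 (v = Mul(-2, Pow(Mul(2, -21), 2)) = Mul(-2, Pow(-42, 2)) = Mul(-2, 1764) = -3528)
Pow(Add(x, v), Rational(1, 2)) = Pow(Add(Rational(79390678, 3529), -3528), Rational(1, 2)) = Pow(Rational(66940366, 3529), Rational(1, 2)) = Mul(Rational(1, 3529), Pow(236232551614, Rational(1, 2)))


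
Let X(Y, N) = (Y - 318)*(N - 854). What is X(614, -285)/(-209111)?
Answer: 337144/209111 ≈ 1.6123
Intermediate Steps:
X(Y, N) = (-854 + N)*(-318 + Y) (X(Y, N) = (-318 + Y)*(-854 + N) = (-854 + N)*(-318 + Y))
X(614, -285)/(-209111) = (271572 - 854*614 - 318*(-285) - 285*614)/(-209111) = (271572 - 524356 + 90630 - 174990)*(-1/209111) = -337144*(-1/209111) = 337144/209111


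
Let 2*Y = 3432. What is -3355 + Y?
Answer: -1639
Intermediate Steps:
Y = 1716 (Y = (½)*3432 = 1716)
-3355 + Y = -3355 + 1716 = -1639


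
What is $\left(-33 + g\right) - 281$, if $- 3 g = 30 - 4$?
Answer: $- \frac{968}{3} \approx -322.67$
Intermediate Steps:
$g = - \frac{26}{3}$ ($g = - \frac{30 - 4}{3} = \left(- \frac{1}{3}\right) 26 = - \frac{26}{3} \approx -8.6667$)
$\left(-33 + g\right) - 281 = \left(-33 - \frac{26}{3}\right) - 281 = - \frac{125}{3} - 281 = - \frac{968}{3}$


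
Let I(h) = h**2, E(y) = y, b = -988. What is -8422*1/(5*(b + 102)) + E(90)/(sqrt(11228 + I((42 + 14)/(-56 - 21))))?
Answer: 4211/2215 + 165*sqrt(339663)/113221 ≈ 2.7505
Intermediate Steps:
-8422*1/(5*(b + 102)) + E(90)/(sqrt(11228 + I((42 + 14)/(-56 - 21)))) = -8422*1/(5*(-988 + 102)) + 90/(sqrt(11228 + ((42 + 14)/(-56 - 21))**2)) = -8422/(5*(-886)) + 90/(sqrt(11228 + (56/(-77))**2)) = -8422/(-4430) + 90/(sqrt(11228 + (56*(-1/77))**2)) = -8422*(-1/4430) + 90/(sqrt(11228 + (-8/11)**2)) = 4211/2215 + 90/(sqrt(11228 + 64/121)) = 4211/2215 + 90/(sqrt(1358652/121)) = 4211/2215 + 90/((2*sqrt(339663)/11)) = 4211/2215 + 90*(11*sqrt(339663)/679326) = 4211/2215 + 165*sqrt(339663)/113221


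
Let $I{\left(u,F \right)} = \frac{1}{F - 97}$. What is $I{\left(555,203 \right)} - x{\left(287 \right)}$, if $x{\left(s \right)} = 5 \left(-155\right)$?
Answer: $\frac{82151}{106} \approx 775.01$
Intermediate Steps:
$x{\left(s \right)} = -775$
$I{\left(u,F \right)} = \frac{1}{-97 + F}$
$I{\left(555,203 \right)} - x{\left(287 \right)} = \frac{1}{-97 + 203} - -775 = \frac{1}{106} + 775 = \frac{82151}{106}$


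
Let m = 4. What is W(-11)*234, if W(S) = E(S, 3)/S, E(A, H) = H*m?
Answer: -2808/11 ≈ -255.27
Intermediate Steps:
E(A, H) = 4*H (E(A, H) = H*4 = 4*H)
W(S) = 12/S (W(S) = (4*3)/S = 12/S)
W(-11)*234 = (12/(-11))*234 = (12*(-1/11))*234 = -12/11*234 = -2808/11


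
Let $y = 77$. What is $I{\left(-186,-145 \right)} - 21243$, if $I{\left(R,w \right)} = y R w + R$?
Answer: $2055261$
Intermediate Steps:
$I{\left(R,w \right)} = R + 77 R w$ ($I{\left(R,w \right)} = 77 R w + R = R + 77 R w$)
$I{\left(-186,-145 \right)} - 21243 = - 186 \left(1 + 77 \left(-145\right)\right) - 21243 = - 186 \left(1 - 11165\right) - 21243 = \left(-186\right) \left(-11164\right) - 21243 = 2076504 - 21243 = 2055261$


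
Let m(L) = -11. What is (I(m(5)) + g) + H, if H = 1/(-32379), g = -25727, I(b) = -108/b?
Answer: -9159662942/356169 ≈ -25717.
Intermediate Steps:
H = -1/32379 ≈ -3.0884e-5
(I(m(5)) + g) + H = (-108/(-11) - 25727) - 1/32379 = (-108*(-1/11) - 25727) - 1/32379 = (108/11 - 25727) - 1/32379 = -282889/11 - 1/32379 = -9159662942/356169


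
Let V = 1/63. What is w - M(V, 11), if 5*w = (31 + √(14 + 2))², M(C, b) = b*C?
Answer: 15424/63 ≈ 244.83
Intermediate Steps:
V = 1/63 ≈ 0.015873
M(C, b) = C*b
w = 245 (w = (31 + √(14 + 2))²/5 = (31 + √16)²/5 = (31 + 4)²/5 = (⅕)*35² = (⅕)*1225 = 245)
w - M(V, 11) = 245 - 11/63 = 15424/63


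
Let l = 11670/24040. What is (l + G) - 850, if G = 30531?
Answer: 71354291/2404 ≈ 29682.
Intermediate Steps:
l = 1167/2404 (l = 11670*(1/24040) = 1167/2404 ≈ 0.48544)
(l + G) - 850 = (1167/2404 + 30531) - 850 = 73397691/2404 - 850 = 71354291/2404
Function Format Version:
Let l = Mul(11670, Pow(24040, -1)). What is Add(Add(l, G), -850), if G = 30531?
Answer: Rational(71354291, 2404) ≈ 29682.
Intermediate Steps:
l = Rational(1167, 2404) (l = Mul(11670, Rational(1, 24040)) = Rational(1167, 2404) ≈ 0.48544)
Add(Add(l, G), -850) = Add(Add(Rational(1167, 2404), 30531), -850) = Add(Rational(73397691, 2404), -850) = Rational(71354291, 2404)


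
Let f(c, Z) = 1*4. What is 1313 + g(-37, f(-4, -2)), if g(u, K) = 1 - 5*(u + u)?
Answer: 1684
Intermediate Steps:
f(c, Z) = 4
g(u, K) = 1 - 10*u
1313 + g(-37, f(-4, -2)) = 1313 + (1 - 10*(-37)) = 1313 + (1 + 370) = 1313 + 371 = 1684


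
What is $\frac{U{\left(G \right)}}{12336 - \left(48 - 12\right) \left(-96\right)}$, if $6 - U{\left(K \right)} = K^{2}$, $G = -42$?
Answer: $- \frac{293}{2632} \approx -0.11132$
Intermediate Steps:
$U{\left(K \right)} = 6 - K^{2}$
$\frac{U{\left(G \right)}}{12336 - \left(48 - 12\right) \left(-96\right)} = \frac{6 - \left(-42\right)^{2}}{12336 - \left(48 - 12\right) \left(-96\right)} = \frac{6 - 1764}{12336 - 36 \left(-96\right)} = \frac{6 - 1764}{12336 - -3456} = - \frac{1758}{12336 + 3456} = - \frac{1758}{15792} = \left(-1758\right) \frac{1}{15792} = - \frac{293}{2632}$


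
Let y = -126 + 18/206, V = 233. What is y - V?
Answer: -36968/103 ≈ -358.91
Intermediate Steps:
y = -12969/103 (y = -126 + 18*(1/206) = -126 + 9/103 = -12969/103 ≈ -125.91)
y - V = -12969/103 - 1*233 = -12969/103 - 233 = -36968/103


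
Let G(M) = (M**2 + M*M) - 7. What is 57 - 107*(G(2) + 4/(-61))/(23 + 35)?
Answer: 195567/3538 ≈ 55.276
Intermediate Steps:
G(M) = -7 + 2*M**2 (G(M) = (M**2 + M**2) - 7 = 2*M**2 - 7 = -7 + 2*M**2)
57 - 107*(G(2) + 4/(-61))/(23 + 35) = 57 - 107*((-7 + 2*2**2) + 4/(-61))/(23 + 35) = 57 - 107*((-7 + 2*4) + 4*(-1/61))/58 = 57 - 107*((-7 + 8) - 4/61)/58 = 57 - 107*(1 - 4/61)/58 = 57 - 6099/(61*58) = 57 - 107*57/3538 = 57 - 6099/3538 = 195567/3538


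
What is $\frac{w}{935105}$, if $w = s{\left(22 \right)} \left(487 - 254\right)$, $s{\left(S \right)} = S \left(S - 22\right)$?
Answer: $0$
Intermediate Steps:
$s{\left(S \right)} = S \left(-22 + S\right)$
$w = 0$ ($w = 22 \left(-22 + 22\right) \left(487 - 254\right) = 22 \cdot 0 \cdot 233 = 0 \cdot 233 = 0$)
$\frac{w}{935105} = \frac{0}{935105} = 0 \cdot \frac{1}{935105} = 0$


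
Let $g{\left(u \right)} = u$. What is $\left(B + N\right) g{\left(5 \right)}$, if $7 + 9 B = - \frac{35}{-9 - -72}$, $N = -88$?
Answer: $- \frac{35980}{81} \approx -444.2$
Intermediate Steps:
$B = - \frac{68}{81}$ ($B = - \frac{7}{9} + \frac{\left(-35\right) \frac{1}{-9 - -72}}{9} = - \frac{7}{9} + \frac{\left(-35\right) \frac{1}{-9 + 72}}{9} = - \frac{7}{9} + \frac{\left(-35\right) \frac{1}{63}}{9} = - \frac{7}{9} + \frac{1}{9} \left(- \frac{5}{9}\right) = - \frac{7}{9} - \frac{5}{81} = - \frac{68}{81} \approx -0.83951$)
$\left(B + N\right) g{\left(5 \right)} = \left(- \frac{68}{81} - 88\right) 5 = \left(- \frac{7196}{81}\right) 5 = - \frac{35980}{81}$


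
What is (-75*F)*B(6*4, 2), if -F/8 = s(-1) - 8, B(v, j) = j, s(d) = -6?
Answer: -16800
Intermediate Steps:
F = 112 (F = -8*(-6 - 8) = -8*(-14) = 112)
(-75*F)*B(6*4, 2) = -75*112*2 = -8400*2 = -16800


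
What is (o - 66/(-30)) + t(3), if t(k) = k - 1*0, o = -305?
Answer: -1499/5 ≈ -299.80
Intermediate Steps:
t(k) = k (t(k) = k + 0 = k)
(o - 66/(-30)) + t(3) = (-305 - 66/(-30)) + 3 = (-305 - 66*(-1/30)) + 3 = (-305 + 11/5) + 3 = -1514/5 + 3 = -1499/5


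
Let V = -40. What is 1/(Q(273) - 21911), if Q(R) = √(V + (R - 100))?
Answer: -21911/480091788 - √133/480091788 ≈ -4.5663e-5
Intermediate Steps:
Q(R) = √(-140 + R) (Q(R) = √(-40 + (R - 100)) = √(-40 + (-100 + R)) = √(-140 + R))
1/(Q(273) - 21911) = 1/(√(-140 + 273) - 21911) = 1/(√133 - 21911) = 1/(-21911 + √133)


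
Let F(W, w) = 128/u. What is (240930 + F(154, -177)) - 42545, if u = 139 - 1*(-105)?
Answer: 12101517/61 ≈ 1.9839e+5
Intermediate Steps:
u = 244 (u = 139 + 105 = 244)
F(W, w) = 32/61 (F(W, w) = 128/244 = 128*(1/244) = 32/61)
(240930 + F(154, -177)) - 42545 = (240930 + 32/61) - 42545 = 14696762/61 - 42545 = 12101517/61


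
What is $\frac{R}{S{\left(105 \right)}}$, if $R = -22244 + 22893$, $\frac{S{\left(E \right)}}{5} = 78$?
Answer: $\frac{649}{390} \approx 1.6641$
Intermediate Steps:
$S{\left(E \right)} = 390$ ($S{\left(E \right)} = 5 \cdot 78 = 390$)
$R = 649$
$\frac{R}{S{\left(105 \right)}} = \frac{649}{390}$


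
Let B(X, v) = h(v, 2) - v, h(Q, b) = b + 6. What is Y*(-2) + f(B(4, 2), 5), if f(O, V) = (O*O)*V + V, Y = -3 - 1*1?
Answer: 193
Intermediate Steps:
h(Q, b) = 6 + b
Y = -4 (Y = -3 - 1 = -4)
B(X, v) = 8 - v (B(X, v) = (6 + 2) - v = 8 - v)
f(O, V) = V + V*O**2 (f(O, V) = O**2*V + V = V*O**2 + V = V + V*O**2)
Y*(-2) + f(B(4, 2), 5) = -4*(-2) + 5*(1 + (8 - 1*2)**2) = 8 + 5*(1 + (8 - 2)**2) = 8 + 5*(1 + 6**2) = 8 + 5*(1 + 36) = 8 + 5*37 = 8 + 185 = 193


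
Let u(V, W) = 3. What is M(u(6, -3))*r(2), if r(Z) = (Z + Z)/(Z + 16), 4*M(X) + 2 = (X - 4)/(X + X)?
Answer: -13/108 ≈ -0.12037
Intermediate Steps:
M(X) = -1/2 + (-4 + X)/(8*X) (M(X) = -1/2 + ((X - 4)/(X + X))/4 = -1/2 + ((-4 + X)/((2*X)))/4 = -1/2 + ((-4 + X)*(1/(2*X)))/4 = -1/2 + ((-4 + X)/(2*X))/4 = -1/2 + (-4 + X)/(8*X))
r(Z) = 2*Z/(16 + Z) (r(Z) = (2*Z)/(16 + Z) = 2*Z/(16 + Z))
M(u(6, -3))*r(2) = ((1/8)*(-4 - 3*3)/3)*(2*2/(16 + 2)) = ((1/8)*(1/3)*(-4 - 9))*(2*2/18) = ((1/8)*(1/3)*(-13))*(2*2*(1/18)) = -13/24*2/9 = -13/108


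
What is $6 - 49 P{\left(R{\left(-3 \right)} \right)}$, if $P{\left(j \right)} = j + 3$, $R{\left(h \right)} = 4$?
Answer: $-337$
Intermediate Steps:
$P{\left(j \right)} = 3 + j$
$6 - 49 P{\left(R{\left(-3 \right)} \right)} = 6 - 49 \left(3 + 4\right) = 6 - 343 = -337$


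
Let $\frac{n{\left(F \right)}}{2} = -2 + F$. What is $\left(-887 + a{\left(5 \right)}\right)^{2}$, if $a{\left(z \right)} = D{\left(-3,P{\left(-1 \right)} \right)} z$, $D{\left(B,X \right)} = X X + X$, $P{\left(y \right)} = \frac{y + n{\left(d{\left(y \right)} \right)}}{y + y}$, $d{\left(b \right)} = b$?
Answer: $\frac{10452289}{16} \approx 6.5327 \cdot 10^{5}$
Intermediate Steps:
$n{\left(F \right)} = -4 + 2 F$ ($n{\left(F \right)} = 2 \left(-2 + F\right) = -4 + 2 F$)
$P{\left(y \right)} = \frac{-4 + 3 y}{2 y}$ ($P{\left(y \right)} = \frac{y + \left(-4 + 2 y\right)}{y + y} = \frac{-4 + 3 y}{2 y}$)
$D{\left(B,X \right)} = X + X^{2}$ ($D{\left(B,X \right)} = X^{2} + X = X + X^{2}$)
$a{\left(z \right)} = \frac{63 z}{4}$ ($a{\left(z \right)} = \left(\frac{3}{2} - \frac{2}{-1}\right) \left(1 - \left(- \frac{3}{2} + \frac{2}{-1}\right)\right) z = \left(\frac{3}{2} - -2\right) \left(1 + \left(\frac{3}{2} - -2\right)\right) z = \left(\frac{3}{2} + 2\right) \left(1 + \left(\frac{3}{2} + 2\right)\right) z = \frac{7 \left(1 + \frac{7}{2}\right)}{2} z = \frac{7}{2} \cdot \frac{9}{2} z = \frac{63 z}{4}$)
$\left(-887 + a{\left(5 \right)}\right)^{2} = \left(-887 + \frac{63}{4} \cdot 5\right)^{2} = \left(-887 + \frac{315}{4}\right)^{2} = \left(- \frac{3233}{4}\right)^{2} = \frac{10452289}{16}$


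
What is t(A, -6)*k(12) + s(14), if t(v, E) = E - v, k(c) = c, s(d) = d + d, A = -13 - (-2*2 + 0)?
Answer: 64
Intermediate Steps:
A = -9 (A = -13 - (-4 + 0) = -13 - 1*(-4) = -13 + 4 = -9)
s(d) = 2*d
t(A, -6)*k(12) + s(14) = (-6 - 1*(-9))*12 + 2*14 = (-6 + 9)*12 + 28 = 3*12 + 28 = 36 + 28 = 64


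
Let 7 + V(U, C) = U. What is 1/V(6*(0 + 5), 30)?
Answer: 1/23 ≈ 0.043478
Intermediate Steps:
V(U, C) = -7 + U
1/V(6*(0 + 5), 30) = 1/(-7 + 6*(0 + 5)) = 1/(-7 + 6*5) = 1/(-7 + 30) = 1/23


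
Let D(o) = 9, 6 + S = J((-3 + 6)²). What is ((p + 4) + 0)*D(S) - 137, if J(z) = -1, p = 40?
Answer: 259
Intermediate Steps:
S = -7 (S = -6 - 1 = -7)
((p + 4) + 0)*D(S) - 137 = ((40 + 4) + 0)*9 - 137 = (44 + 0)*9 - 137 = 44*9 - 137 = 396 - 137 = 259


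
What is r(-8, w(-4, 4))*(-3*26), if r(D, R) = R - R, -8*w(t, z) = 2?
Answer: 0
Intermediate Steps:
w(t, z) = -¼ (w(t, z) = -⅛*2 = -¼)
r(D, R) = 0
r(-8, w(-4, 4))*(-3*26) = 0*(-3*26) = 0*(-78) = 0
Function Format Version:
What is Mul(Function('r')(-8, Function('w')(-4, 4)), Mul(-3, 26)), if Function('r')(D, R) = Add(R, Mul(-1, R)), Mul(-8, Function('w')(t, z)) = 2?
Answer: 0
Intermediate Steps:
Function('w')(t, z) = Rational(-1, 4) (Function('w')(t, z) = Mul(Rational(-1, 8), 2) = Rational(-1, 4))
Function('r')(D, R) = 0
Mul(Function('r')(-8, Function('w')(-4, 4)), Mul(-3, 26)) = Mul(0, Mul(-3, 26)) = Mul(0, -78) = 0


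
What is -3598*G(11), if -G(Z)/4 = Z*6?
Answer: 949872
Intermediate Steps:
G(Z) = -24*Z (G(Z) = -4*Z*6 = -24*Z)
-3598*G(11) = -(-86352)*11 = -3598*(-264) = 949872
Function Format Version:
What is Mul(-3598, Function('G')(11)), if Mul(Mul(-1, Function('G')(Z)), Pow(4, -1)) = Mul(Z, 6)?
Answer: 949872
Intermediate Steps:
Function('G')(Z) = Mul(-24, Z) (Function('G')(Z) = Mul(-4, Mul(Z, 6)) = Mul(-4, Mul(6, Z)) = Mul(-24, Z))
Mul(-3598, Function('G')(11)) = Mul(-3598, Mul(-24, 11)) = Mul(-3598, -264) = 949872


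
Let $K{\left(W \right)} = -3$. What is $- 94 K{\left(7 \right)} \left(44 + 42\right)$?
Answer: $24252$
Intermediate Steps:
$- 94 K{\left(7 \right)} \left(44 + 42\right) = \left(-94\right) \left(-3\right) \left(44 + 42\right) = 282 \cdot 86 = 24252$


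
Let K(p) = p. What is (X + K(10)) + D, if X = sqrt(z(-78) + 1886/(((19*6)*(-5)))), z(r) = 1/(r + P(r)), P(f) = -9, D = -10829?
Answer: -10819 + I*sqrt(226808130)/8265 ≈ -10819.0 + 1.8222*I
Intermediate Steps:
z(r) = 1/(-9 + r) (z(r) = 1/(r - 9) = 1/(-9 + r))
X = I*sqrt(226808130)/8265 (X = sqrt(1/(-9 - 78) + 1886/(((19*6)*(-5)))) = sqrt(1/(-87) + 1886/((114*(-5)))) = sqrt(-1/87 + 1886/(-570)) = sqrt(-1/87 + 1886*(-1/570)) = sqrt(-1/87 - 943/285) = sqrt(-27442/8265) = I*sqrt(226808130)/8265 ≈ 1.8222*I)
(X + K(10)) + D = (I*sqrt(226808130)/8265 + 10) - 10829 = (10 + I*sqrt(226808130)/8265) - 10829 = -10819 + I*sqrt(226808130)/8265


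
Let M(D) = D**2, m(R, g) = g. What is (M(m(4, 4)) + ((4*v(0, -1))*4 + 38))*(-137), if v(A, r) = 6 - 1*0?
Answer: -20550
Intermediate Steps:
v(A, r) = 6 (v(A, r) = 6 + 0 = 6)
(M(m(4, 4)) + ((4*v(0, -1))*4 + 38))*(-137) = (4**2 + ((4*6)*4 + 38))*(-137) = (16 + (24*4 + 38))*(-137) = (16 + (96 + 38))*(-137) = (16 + 134)*(-137) = 150*(-137) = -20550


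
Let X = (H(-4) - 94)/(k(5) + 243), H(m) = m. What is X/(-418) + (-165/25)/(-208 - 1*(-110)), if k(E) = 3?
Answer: 430168/6298215 ≈ 0.068300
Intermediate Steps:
X = -49/123 (X = (-4 - 94)/(3 + 243) = -98/246 = -98*1/246 = -49/123 ≈ -0.39837)
X/(-418) + (-165/25)/(-208 - 1*(-110)) = -49/123/(-418) + (-165/25)/(-208 - 1*(-110)) = -49/123*(-1/418) + (-165*1/25)/(-208 + 110) = 49/51414 - 33/5/(-98) = 49/51414 - 33/5*(-1/98) = 49/51414 + 33/490 = 430168/6298215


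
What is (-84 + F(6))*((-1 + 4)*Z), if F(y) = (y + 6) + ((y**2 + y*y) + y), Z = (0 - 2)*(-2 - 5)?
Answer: 252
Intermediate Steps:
Z = 14 (Z = -2*(-7) = 14)
F(y) = 6 + 2*y + 2*y**2 (F(y) = (6 + y) + ((y**2 + y**2) + y) = (6 + y) + (2*y**2 + y) = (6 + y) + (y + 2*y**2) = 6 + 2*y + 2*y**2)
(-84 + F(6))*((-1 + 4)*Z) = (-84 + (6 + 2*6 + 2*6**2))*((-1 + 4)*14) = (-84 + (6 + 12 + 2*36))*(3*14) = (-84 + (6 + 12 + 72))*42 = (-84 + 90)*42 = 6*42 = 252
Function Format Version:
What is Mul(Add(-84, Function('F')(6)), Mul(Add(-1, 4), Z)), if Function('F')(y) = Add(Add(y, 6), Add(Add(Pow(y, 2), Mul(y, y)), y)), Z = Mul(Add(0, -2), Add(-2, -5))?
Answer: 252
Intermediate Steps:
Z = 14 (Z = Mul(-2, -7) = 14)
Function('F')(y) = Add(6, Mul(2, y), Mul(2, Pow(y, 2))) (Function('F')(y) = Add(Add(6, y), Add(Add(Pow(y, 2), Pow(y, 2)), y)) = Add(Add(6, y), Add(Mul(2, Pow(y, 2)), y)) = Add(Add(6, y), Add(y, Mul(2, Pow(y, 2)))) = Add(6, Mul(2, y), Mul(2, Pow(y, 2))))
Mul(Add(-84, Function('F')(6)), Mul(Add(-1, 4), Z)) = Mul(Add(-84, Add(6, Mul(2, 6), Mul(2, Pow(6, 2)))), Mul(Add(-1, 4), 14)) = Mul(Add(-84, Add(6, 12, Mul(2, 36))), Mul(3, 14)) = Mul(Add(-84, Add(6, 12, 72)), 42) = Mul(Add(-84, 90), 42) = Mul(6, 42) = 252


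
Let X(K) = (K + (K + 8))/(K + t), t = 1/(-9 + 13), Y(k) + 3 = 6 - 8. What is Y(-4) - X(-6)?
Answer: -131/23 ≈ -5.6956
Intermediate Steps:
Y(k) = -5 (Y(k) = -3 + (6 - 8) = -3 - 2 = -5)
t = ¼ (t = 1/4 = ¼ ≈ 0.25000)
X(K) = (8 + 2*K)/(¼ + K) (X(K) = (K + (K + 8))/(K + ¼) = (K + (8 + K))/(¼ + K) = (8 + 2*K)/(¼ + K))
Y(-4) - X(-6) = -5 - 8*(4 - 6)/(1 + 4*(-6)) = -5 - 8*(-2)/(1 - 24) = -5 - 8*(-2)/(-23) = -5 - 8*(-1)*(-2)/23 = -5 - 1*16/23 = -5 - 16/23 = -131/23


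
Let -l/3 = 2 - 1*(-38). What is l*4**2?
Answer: -1920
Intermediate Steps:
l = -120 (l = -3*(2 - 1*(-38)) = -3*(2 + 38) = -3*40 = -120)
l*4**2 = -120*4**2 = -120*16 = -1920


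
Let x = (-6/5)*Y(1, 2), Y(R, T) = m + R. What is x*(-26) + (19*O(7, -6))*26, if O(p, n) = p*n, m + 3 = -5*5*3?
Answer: -115752/5 ≈ -23150.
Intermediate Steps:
m = -78 (m = -3 - 5*5*3 = -3 - 25*3 = -3 - 75 = -78)
Y(R, T) = -78 + R
O(p, n) = n*p
x = 462/5 (x = (-6/5)*(-78 + 1) = -6*⅕*(-77) = -6/5*(-77) = 462/5 ≈ 92.400)
x*(-26) + (19*O(7, -6))*26 = (462/5)*(-26) + (19*(-6*7))*26 = -12012/5 + (19*(-42))*26 = -12012/5 - 798*26 = -12012/5 - 20748 = -115752/5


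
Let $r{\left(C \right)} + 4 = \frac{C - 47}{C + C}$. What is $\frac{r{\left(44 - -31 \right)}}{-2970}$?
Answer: $\frac{13}{10125} \approx 0.001284$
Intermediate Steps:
$r{\left(C \right)} = -4 + \frac{-47 + C}{2 C}$ ($r{\left(C \right)} = -4 + \frac{C - 47}{C + C} = -4 + \frac{-47 + C}{2 C}$)
$\frac{r{\left(44 - -31 \right)}}{-2970} = \frac{\frac{1}{2} \frac{1}{44 - -31} \left(-47 - 7 \left(44 - -31\right)\right)}{-2970} = \frac{-47 - 7 \left(44 + 31\right)}{2 \left(44 + 31\right)} \left(- \frac{1}{2970}\right) = \frac{-47 - 525}{2 \cdot 75} \left(- \frac{1}{2970}\right) = \frac{1}{2} \cdot \frac{1}{75} \left(-47 - 525\right) \left(- \frac{1}{2970}\right) = \frac{1}{2} \cdot \frac{1}{75} \left(-572\right) \left(- \frac{1}{2970}\right) = \left(- \frac{286}{75}\right) \left(- \frac{1}{2970}\right) = \frac{13}{10125}$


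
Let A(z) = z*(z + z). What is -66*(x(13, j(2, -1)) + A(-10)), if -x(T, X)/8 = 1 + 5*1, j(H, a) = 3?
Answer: -10032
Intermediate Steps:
A(z) = 2*z**2 (A(z) = z*(2*z) = 2*z**2)
x(T, X) = -48 (x(T, X) = -8*(1 + 5*1) = -8*(1 + 5) = -8*6 = -48)
-66*(x(13, j(2, -1)) + A(-10)) = -66*(-48 + 2*(-10)**2) = -66*(-48 + 2*100) = -66*(-48 + 200) = -66*152 = -10032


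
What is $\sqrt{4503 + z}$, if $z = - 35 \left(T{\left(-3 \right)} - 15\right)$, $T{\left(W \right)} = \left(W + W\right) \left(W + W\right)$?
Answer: $2 \sqrt{942} \approx 61.384$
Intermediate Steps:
$T{\left(W \right)} = 4 W^{2}$ ($T{\left(W \right)} = 2 W 2 W = 4 W^{2}$)
$z = -735$ ($z = - 35 \left(4 \left(-3\right)^{2} - 15\right) = - 35 \left(4 \cdot 9 - 15\right) = - 35 \left(36 - 15\right) = \left(-35\right) 21 = -735$)
$\sqrt{4503 + z} = \sqrt{4503 - 735} = \sqrt{3768} = 2 \sqrt{942}$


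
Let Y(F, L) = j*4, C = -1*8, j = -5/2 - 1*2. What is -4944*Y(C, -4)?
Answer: 88992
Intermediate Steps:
j = -9/2 (j = -5*½ - 2 = -5/2 - 2 = -9/2 ≈ -4.5000)
C = -8
Y(F, L) = -18 (Y(F, L) = -9/2*4 = -18)
-4944*Y(C, -4) = -4944*(-18) = 88992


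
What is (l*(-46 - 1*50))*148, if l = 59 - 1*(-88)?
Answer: -2088576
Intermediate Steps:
l = 147 (l = 59 + 88 = 147)
(l*(-46 - 1*50))*148 = (147*(-46 - 1*50))*148 = (147*(-46 - 50))*148 = (147*(-96))*148 = -14112*148 = -2088576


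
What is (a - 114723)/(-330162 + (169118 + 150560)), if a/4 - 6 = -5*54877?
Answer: 1212239/10484 ≈ 115.63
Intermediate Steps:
a = -1097516 (a = 24 + 4*(-5*54877) = 24 + 4*(-274385) = 24 - 1097540 = -1097516)
(a - 114723)/(-330162 + (169118 + 150560)) = (-1097516 - 114723)/(-330162 + (169118 + 150560)) = -1212239/(-330162 + 319678) = -1212239/(-10484) = -1212239*(-1/10484) = 1212239/10484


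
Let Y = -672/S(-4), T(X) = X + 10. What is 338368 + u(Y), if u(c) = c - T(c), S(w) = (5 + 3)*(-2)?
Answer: 338358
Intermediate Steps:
S(w) = -16 (S(w) = 8*(-2) = -16)
T(X) = 10 + X
Y = 42 (Y = -672/(-16) = -672*(-1/16) = 42)
u(c) = -10 (u(c) = c - (10 + c) = c + (-10 - c) = -10)
338368 + u(Y) = 338368 - 10 = 338358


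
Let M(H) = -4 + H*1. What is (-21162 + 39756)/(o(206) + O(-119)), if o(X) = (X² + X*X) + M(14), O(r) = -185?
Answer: 18594/84697 ≈ 0.21954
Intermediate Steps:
M(H) = -4 + H
o(X) = 10 + 2*X² (o(X) = (X² + X*X) + (-4 + 14) = (X² + X²) + 10 = 2*X² + 10 = 10 + 2*X²)
(-21162 + 39756)/(o(206) + O(-119)) = (-21162 + 39756)/((10 + 2*206²) - 185) = 18594/((10 + 2*42436) - 185) = 18594/((10 + 84872) - 185) = 18594/(84882 - 185) = 18594/84697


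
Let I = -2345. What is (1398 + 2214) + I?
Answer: 1267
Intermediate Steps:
(1398 + 2214) + I = (1398 + 2214) - 2345 = 3612 - 2345 = 1267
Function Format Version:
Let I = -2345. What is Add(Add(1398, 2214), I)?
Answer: 1267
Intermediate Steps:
Add(Add(1398, 2214), I) = Add(Add(1398, 2214), -2345) = Add(3612, -2345) = 1267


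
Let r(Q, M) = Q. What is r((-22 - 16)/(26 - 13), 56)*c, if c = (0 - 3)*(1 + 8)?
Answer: 1026/13 ≈ 78.923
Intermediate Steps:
c = -27 (c = -3*9 = -27)
r((-22 - 16)/(26 - 13), 56)*c = ((-22 - 16)/(26 - 13))*(-27) = -38/13*(-27) = 1026/13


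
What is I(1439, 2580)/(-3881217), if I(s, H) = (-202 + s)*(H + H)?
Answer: -2127640/1293739 ≈ -1.6446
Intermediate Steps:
I(s, H) = 2*H*(-202 + s) (I(s, H) = (-202 + s)*(2*H) = 2*H*(-202 + s))
I(1439, 2580)/(-3881217) = (2*2580*(-202 + 1439))/(-3881217) = (2*2580*1237)*(-1/3881217) = 6382920*(-1/3881217) = -2127640/1293739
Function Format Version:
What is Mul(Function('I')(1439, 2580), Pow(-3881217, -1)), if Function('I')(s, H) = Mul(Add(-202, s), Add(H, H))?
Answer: Rational(-2127640, 1293739) ≈ -1.6446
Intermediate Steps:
Function('I')(s, H) = Mul(2, H, Add(-202, s)) (Function('I')(s, H) = Mul(Add(-202, s), Mul(2, H)) = Mul(2, H, Add(-202, s)))
Mul(Function('I')(1439, 2580), Pow(-3881217, -1)) = Mul(Mul(2, 2580, Add(-202, 1439)), Pow(-3881217, -1)) = Mul(Mul(2, 2580, 1237), Rational(-1, 3881217)) = Mul(6382920, Rational(-1, 3881217)) = Rational(-2127640, 1293739)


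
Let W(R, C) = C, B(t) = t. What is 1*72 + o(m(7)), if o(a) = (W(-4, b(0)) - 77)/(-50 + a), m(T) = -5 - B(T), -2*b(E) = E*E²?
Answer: 4541/62 ≈ 73.242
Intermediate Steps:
b(E) = -E³/2 (b(E) = -E*E²/2 = -E³/2)
m(T) = -5 - T
o(a) = -77/(-50 + a) (o(a) = (-½*0³ - 77)/(-50 + a) = (-½*0 - 77)/(-50 + a) = (0 - 77)/(-50 + a) = -77/(-50 + a))
1*72 + o(m(7)) = 1*72 - 77/(-50 + (-5 - 1*7)) = 72 - 77/(-50 + (-5 - 7)) = 72 - 77/(-50 - 12) = 72 - 77/(-62) = 72 - 77*(-1/62) = 72 + 77/62 = 4541/62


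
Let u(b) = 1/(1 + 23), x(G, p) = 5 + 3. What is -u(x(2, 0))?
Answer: -1/24 ≈ -0.041667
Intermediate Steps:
x(G, p) = 8
u(b) = 1/24
-u(x(2, 0)) = -1*1/24 = -1/24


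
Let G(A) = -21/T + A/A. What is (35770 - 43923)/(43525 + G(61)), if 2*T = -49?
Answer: -57071/304688 ≈ -0.18731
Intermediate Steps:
T = -49/2 (T = (1/2)*(-49) = -49/2 ≈ -24.500)
G(A) = 13/7 (G(A) = -21/(-49/2) + A/A = -21*(-2/49) + 1 = 6/7 + 1 = 13/7)
(35770 - 43923)/(43525 + G(61)) = (35770 - 43923)/(43525 + 13/7) = -8153/304688/7 = -8153*7/304688 = -57071/304688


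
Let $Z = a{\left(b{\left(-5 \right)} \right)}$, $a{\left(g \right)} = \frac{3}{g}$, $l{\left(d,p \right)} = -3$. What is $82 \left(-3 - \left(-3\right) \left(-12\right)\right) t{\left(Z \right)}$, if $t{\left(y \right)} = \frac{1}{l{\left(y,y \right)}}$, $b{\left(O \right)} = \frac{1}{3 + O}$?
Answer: $1066$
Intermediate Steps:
$Z = -6$ ($Z = \frac{3}{\frac{1}{3 - 5}} = \frac{3}{\frac{1}{-2}} = \frac{3}{- \frac{1}{2}} = 3 \left(-2\right) = -6$)
$t{\left(y \right)} = - \frac{1}{3}$ ($t{\left(y \right)} = \frac{1}{-3} = - \frac{1}{3}$)
$82 \left(-3 - \left(-3\right) \left(-12\right)\right) t{\left(Z \right)} = 82 \left(-3 - \left(-3\right) \left(-12\right)\right) \left(- \frac{1}{3}\right) = 82 \left(-3 - 36\right) \left(- \frac{1}{3}\right) = 82 \left(-39\right) \left(- \frac{1}{3}\right) = \left(-3198\right) \left(- \frac{1}{3}\right) = 1066$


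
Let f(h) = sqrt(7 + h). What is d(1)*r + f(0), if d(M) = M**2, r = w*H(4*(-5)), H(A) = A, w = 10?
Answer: -200 + sqrt(7) ≈ -197.35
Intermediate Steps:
r = -200 (r = 10*(4*(-5)) = 10*(-20) = -200)
d(1)*r + f(0) = 1**2*(-200) + sqrt(7 + 0) = 1*(-200) + sqrt(7) = -200 + sqrt(7)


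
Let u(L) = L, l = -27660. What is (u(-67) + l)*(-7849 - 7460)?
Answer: 424472643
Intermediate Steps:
(u(-67) + l)*(-7849 - 7460) = (-67 - 27660)*(-7849 - 7460) = -27727*(-15309) = 424472643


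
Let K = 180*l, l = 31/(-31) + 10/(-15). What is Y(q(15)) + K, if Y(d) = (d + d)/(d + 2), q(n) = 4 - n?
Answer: -2678/9 ≈ -297.56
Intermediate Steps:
l = -5/3 (l = 31*(-1/31) + 10*(-1/15) = -1 - 2/3 = -5/3 ≈ -1.6667)
Y(d) = 2*d/(2 + d) (Y(d) = (2*d)/(2 + d) = 2*d/(2 + d))
K = -300 (K = 180*(-5/3) = -300)
Y(q(15)) + K = 2*(4 - 1*15)/(2 + (4 - 1*15)) - 300 = 2*(4 - 15)/(2 + (4 - 15)) - 300 = 2*(-11)/(2 - 11) - 300 = 2*(-11)/(-9) - 300 = 2*(-11)*(-1/9) - 300 = 22/9 - 300 = -2678/9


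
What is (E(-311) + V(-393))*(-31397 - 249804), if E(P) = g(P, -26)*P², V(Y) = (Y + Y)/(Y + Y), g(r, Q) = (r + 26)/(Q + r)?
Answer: -7751536712222/337 ≈ -2.3002e+10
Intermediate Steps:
g(r, Q) = (26 + r)/(Q + r)
V(Y) = 1 (V(Y) = (2*Y)/((2*Y)) = (2*Y)*(1/(2*Y)) = 1)
E(P) = P²*(26 + P)/(-26 + P) (E(P) = ((26 + P)/(-26 + P))*P² = P²*(26 + P)/(-26 + P))
(E(-311) + V(-393))*(-31397 - 249804) = ((-311)²*(26 - 311)/(-26 - 311) + 1)*(-31397 - 249804) = (96721*(-285)/(-337) + 1)*(-281201) = (96721*(-1/337)*(-285) + 1)*(-281201) = (27565485/337 + 1)*(-281201) = (27565822/337)*(-281201) = -7751536712222/337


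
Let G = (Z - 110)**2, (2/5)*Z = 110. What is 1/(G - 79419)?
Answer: -1/52194 ≈ -1.9159e-5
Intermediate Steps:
Z = 275 (Z = (5/2)*110 = 275)
G = 27225 (G = (275 - 110)**2 = 165**2 = 27225)
1/(G - 79419) = 1/(27225 - 79419) = 1/(-52194) = -1/52194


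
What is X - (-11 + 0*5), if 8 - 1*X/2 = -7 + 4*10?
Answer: -39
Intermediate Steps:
X = -50 (X = 16 - 2*(-7 + 4*10) = 16 - 2*(-7 + 40) = 16 - 2*33 = 16 - 66 = -50)
X - (-11 + 0*5) = -50 - (-11 + 0*5) = -50 - (-11 + 0) = -50 - 1*(-11) = -50 + 11 = -39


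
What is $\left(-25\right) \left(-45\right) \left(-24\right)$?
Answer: $-27000$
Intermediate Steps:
$\left(-25\right) \left(-45\right) \left(-24\right) = 1125 \left(-24\right) = -27000$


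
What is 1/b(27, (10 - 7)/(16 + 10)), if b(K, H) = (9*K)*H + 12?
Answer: 26/1041 ≈ 0.024976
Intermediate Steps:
b(K, H) = 12 + 9*H*K (b(K, H) = 9*H*K + 12 = 12 + 9*H*K)
1/b(27, (10 - 7)/(16 + 10)) = 1/(12 + 9*((10 - 7)/(16 + 10))*27) = 1/(12 + 9*(3/26)*27) = 1/(12 + 729/26) = 1/(1041/26) = 26/1041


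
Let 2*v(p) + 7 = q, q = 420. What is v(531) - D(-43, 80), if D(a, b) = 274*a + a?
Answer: 24063/2 ≈ 12032.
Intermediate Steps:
v(p) = 413/2 (v(p) = -7/2 + (½)*420 = -7/2 + 210 = 413/2)
D(a, b) = 275*a
v(531) - D(-43, 80) = 413/2 - 275*(-43) = 413/2 - 1*(-11825) = 413/2 + 11825 = 24063/2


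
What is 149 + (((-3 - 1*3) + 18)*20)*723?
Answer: 173669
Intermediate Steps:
149 + (((-3 - 1*3) + 18)*20)*723 = 149 + (((-3 - 3) + 18)*20)*723 = 149 + ((-6 + 18)*20)*723 = 149 + (12*20)*723 = 149 + 240*723 = 149 + 173520 = 173669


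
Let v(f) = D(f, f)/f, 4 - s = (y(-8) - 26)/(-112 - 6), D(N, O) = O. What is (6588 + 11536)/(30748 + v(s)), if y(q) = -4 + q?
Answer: 18124/30749 ≈ 0.58942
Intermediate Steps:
s = 217/59 (s = 4 - ((-4 - 8) - 26)/(-112 - 6) = 4 - (-12 - 26)/(-118) = 4 - (-38)*(-1)/118 = 4 - 1*19/59 = 4 - 19/59 = 217/59 ≈ 3.6780)
v(f) = 1 (v(f) = f/f = 1)
(6588 + 11536)/(30748 + v(s)) = (6588 + 11536)/(30748 + 1) = 18124/30749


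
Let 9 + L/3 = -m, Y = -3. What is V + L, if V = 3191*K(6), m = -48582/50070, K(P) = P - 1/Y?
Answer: 505345933/25035 ≈ 20186.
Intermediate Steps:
K(P) = 1/3 + P (K(P) = P - 1/(-3) = P - 1*(-1/3) = P + 1/3 = 1/3 + P)
m = -8097/8345 (m = -48582*1/50070 = -8097/8345 ≈ -0.97028)
L = -201024/8345 (L = -27 + 3*(-1*(-8097/8345)) = -27 + 3*(8097/8345) = -27 + 24291/8345 = -201024/8345 ≈ -24.089)
V = 60629/3 (V = 3191*(1/3 + 6) = 3191*(19/3) = 60629/3 ≈ 20210.)
V + L = 60629/3 - 201024/8345 = 505345933/25035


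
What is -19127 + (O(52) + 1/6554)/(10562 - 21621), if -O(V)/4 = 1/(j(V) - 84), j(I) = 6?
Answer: -54067185176905/2826746754 ≈ -19127.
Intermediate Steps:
O(V) = 2/39 (O(V) = -4/(6 - 84) = -4/(-78) = -4*(-1/78) = 2/39)
-19127 + (O(52) + 1/6554)/(10562 - 21621) = -19127 + (2/39 + 1/6554)/(10562 - 21621) = -19127 + (2/39 + 1/6554)/(-11059) = -19127 + (13147/255606)*(-1/11059) = -19127 - 13147/2826746754 = -54067185176905/2826746754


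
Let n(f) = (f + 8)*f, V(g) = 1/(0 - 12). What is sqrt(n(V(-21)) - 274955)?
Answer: I*sqrt(39593615)/12 ≈ 524.36*I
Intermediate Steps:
V(g) = -1/12 (V(g) = 1/(-12) = -1/12)
n(f) = f*(8 + f) (n(f) = (8 + f)*f = f*(8 + f))
sqrt(n(V(-21)) - 274955) = sqrt(-(8 - 1/12)/12 - 274955) = sqrt(-1/12*95/12 - 274955) = sqrt(-95/144 - 274955) = sqrt(-39593615/144) = I*sqrt(39593615)/12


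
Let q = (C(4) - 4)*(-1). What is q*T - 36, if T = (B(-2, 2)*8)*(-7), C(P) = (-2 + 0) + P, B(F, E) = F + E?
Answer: -36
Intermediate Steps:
B(F, E) = E + F
C(P) = -2 + P
q = 2 (q = ((-2 + 4) - 4)*(-1) = (2 - 4)*(-1) = -2*(-1) = 2)
T = 0 (T = ((2 - 2)*8)*(-7) = (0*8)*(-7) = 0*(-7) = 0)
q*T - 36 = 2*0 - 36 = 0 - 36 = -36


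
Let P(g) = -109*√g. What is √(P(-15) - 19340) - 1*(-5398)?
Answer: 5398 + √(-19340 - 109*I*√15) ≈ 5399.5 - 139.08*I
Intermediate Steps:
√(P(-15) - 19340) - 1*(-5398) = √(-109*I*√15 - 19340) - 1*(-5398) = √(-109*I*√15 - 19340) + 5398 = √(-19340 - 109*I*√15) + 5398 = 5398 + √(-19340 - 109*I*√15)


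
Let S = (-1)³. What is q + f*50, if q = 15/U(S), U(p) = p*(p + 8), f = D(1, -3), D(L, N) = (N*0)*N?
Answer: -15/7 ≈ -2.1429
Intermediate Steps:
D(L, N) = 0 (D(L, N) = 0*N = 0)
f = 0
S = -1
U(p) = p*(8 + p)
q = -15/7 (q = 15/((-(8 - 1))) = 15/((-1*7)) = 15/(-7) = 15*(-⅐) = -15/7 ≈ -2.1429)
q + f*50 = -15/7 + 0*50 = -15/7 + 0 = -15/7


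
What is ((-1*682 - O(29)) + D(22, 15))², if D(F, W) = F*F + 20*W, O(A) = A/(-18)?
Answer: 3478225/324 ≈ 10735.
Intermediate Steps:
O(A) = -A/18 (O(A) = A*(-1/18) = -A/18)
D(F, W) = F² + 20*W
((-1*682 - O(29)) + D(22, 15))² = ((-1*682 - (-1)*29/18) + (22² + 20*15))² = ((-682 - 1*(-29/18)) + (484 + 300))² = ((-682 + 29/18) + 784)² = (-12247/18 + 784)² = (1865/18)² = 3478225/324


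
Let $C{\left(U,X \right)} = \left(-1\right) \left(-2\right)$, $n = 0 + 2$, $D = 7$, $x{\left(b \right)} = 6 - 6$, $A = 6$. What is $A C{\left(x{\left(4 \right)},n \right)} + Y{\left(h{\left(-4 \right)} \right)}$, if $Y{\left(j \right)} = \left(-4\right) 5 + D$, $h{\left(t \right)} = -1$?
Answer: $-1$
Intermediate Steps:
$x{\left(b \right)} = 0$ ($x{\left(b \right)} = 6 - 6 = 0$)
$n = 2$
$C{\left(U,X \right)} = 2$
$Y{\left(j \right)} = -13$ ($Y{\left(j \right)} = \left(-4\right) 5 + 7 = -20 + 7 = -13$)
$A C{\left(x{\left(4 \right)},n \right)} + Y{\left(h{\left(-4 \right)} \right)} = 6 \cdot 2 - 13 = 12 - 13 = -1$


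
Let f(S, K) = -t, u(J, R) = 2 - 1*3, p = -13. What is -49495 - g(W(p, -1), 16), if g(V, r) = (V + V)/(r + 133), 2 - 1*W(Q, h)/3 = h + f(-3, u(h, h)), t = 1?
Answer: -7374779/149 ≈ -49495.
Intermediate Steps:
u(J, R) = -1 (u(J, R) = 2 - 3 = -1)
f(S, K) = -1 (f(S, K) = -1*1 = -1)
W(Q, h) = 9 - 3*h (W(Q, h) = 6 - 3*(h - 1) = 6 - 3*(-1 + h) = 6 + (3 - 3*h) = 9 - 3*h)
g(V, r) = 2*V/(133 + r) (g(V, r) = (2*V)/(133 + r) = 2*V/(133 + r))
-49495 - g(W(p, -1), 16) = -49495 - 2*(9 - 3*(-1))/(133 + 16) = -49495 - 2*(9 + 3)/149 = -49495 - 2*12/149 = -49495 - 1*24/149 = -49495 - 24/149 = -7374779/149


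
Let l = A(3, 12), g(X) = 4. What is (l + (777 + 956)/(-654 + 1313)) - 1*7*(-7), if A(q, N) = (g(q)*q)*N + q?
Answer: 130897/659 ≈ 198.63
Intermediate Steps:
A(q, N) = q + 4*N*q (A(q, N) = (4*q)*N + q = 4*N*q + q = q + 4*N*q)
l = 147 (l = 3*(1 + 4*12) = 3*(1 + 48) = 3*49 = 147)
(l + (777 + 956)/(-654 + 1313)) - 1*7*(-7) = (147 + (777 + 956)/(-654 + 1313)) - 1*7*(-7) = (147 + 1733/659) - 7*(-7) = (147 + 1733*(1/659)) + 49 = (147 + 1733/659) + 49 = 98606/659 + 49 = 130897/659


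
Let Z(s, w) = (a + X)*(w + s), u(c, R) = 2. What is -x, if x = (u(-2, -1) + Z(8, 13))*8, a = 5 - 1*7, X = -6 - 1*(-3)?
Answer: 824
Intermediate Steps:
X = -3 (X = -6 + 3 = -3)
a = -2 (a = 5 - 7 = -2)
Z(s, w) = -5*s - 5*w (Z(s, w) = (-2 - 3)*(w + s) = -5*(s + w) = -5*s - 5*w)
x = -824 (x = (2 + (-5*8 - 5*13))*8 = (2 + (-40 - 65))*8 = (2 - 105)*8 = -103*8 = -824)
-x = -1*(-824) = 824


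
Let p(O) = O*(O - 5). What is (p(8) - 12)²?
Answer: 144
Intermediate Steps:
p(O) = O*(-5 + O)
(p(8) - 12)² = (8*(-5 + 8) - 12)² = (8*3 - 12)² = (24 - 12)² = 12² = 144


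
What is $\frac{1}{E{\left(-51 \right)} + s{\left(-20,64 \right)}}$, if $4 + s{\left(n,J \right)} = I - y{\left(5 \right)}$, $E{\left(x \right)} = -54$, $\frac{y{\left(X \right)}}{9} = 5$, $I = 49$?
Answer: $- \frac{1}{54} \approx -0.018519$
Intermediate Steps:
$y{\left(X \right)} = 45$ ($y{\left(X \right)} = 9 \cdot 5 = 45$)
$s{\left(n,J \right)} = 0$ ($s{\left(n,J \right)} = -4 + \left(49 - 45\right) = -4 + 4 = 0$)
$\frac{1}{E{\left(-51 \right)} + s{\left(-20,64 \right)}} = \frac{1}{-54 + 0} = \frac{1}{-54} = - \frac{1}{54}$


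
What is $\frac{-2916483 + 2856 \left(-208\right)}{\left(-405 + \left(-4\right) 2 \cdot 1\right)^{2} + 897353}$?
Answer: $- \frac{390059}{118658} \approx -3.2873$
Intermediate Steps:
$\frac{-2916483 + 2856 \left(-208\right)}{\left(-405 + \left(-4\right) 2 \cdot 1\right)^{2} + 897353} = \frac{-2916483 - 594048}{\left(-405 - 8\right)^{2} + 897353} = - \frac{3510531}{\left(-405 - 8\right)^{2} + 897353} = - \frac{3510531}{\left(-413\right)^{2} + 897353} = - \frac{3510531}{170569 + 897353} = - \frac{3510531}{1067922} = \left(-3510531\right) \frac{1}{1067922} = - \frac{390059}{118658}$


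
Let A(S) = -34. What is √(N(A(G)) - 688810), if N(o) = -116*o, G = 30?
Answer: I*√684866 ≈ 827.57*I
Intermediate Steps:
√(N(A(G)) - 688810) = √(-116*(-34) - 688810) = √(3944 - 688810) = √(-684866) = I*√684866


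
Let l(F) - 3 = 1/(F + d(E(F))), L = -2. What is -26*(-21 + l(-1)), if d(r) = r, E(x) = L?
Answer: 1430/3 ≈ 476.67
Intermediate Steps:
E(x) = -2
l(F) = 3 + 1/(-2 + F) (l(F) = 3 + 1/(F - 2) = 3 + 1/(-2 + F))
-26*(-21 + l(-1)) = -26*(-21 + (-5 + 3*(-1))/(-2 - 1)) = -26*(-21 + (-5 - 3)/(-3)) = -26*(-21 - ⅓*(-8)) = -26*(-21 + 8/3) = -26*(-55/3) = 1430/3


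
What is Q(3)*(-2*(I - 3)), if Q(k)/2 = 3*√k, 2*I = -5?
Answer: 66*√3 ≈ 114.32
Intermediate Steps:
I = -5/2 (I = (½)*(-5) = -5/2 ≈ -2.5000)
Q(k) = 6*√k (Q(k) = 2*(3*√k) = 6*√k)
Q(3)*(-2*(I - 3)) = (6*√3)*(-2*(-5/2 - 3)) = (6*√3)*(-2*(-11/2)) = (6*√3)*11 = 66*√3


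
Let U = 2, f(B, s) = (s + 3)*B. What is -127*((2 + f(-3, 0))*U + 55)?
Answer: -5207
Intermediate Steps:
f(B, s) = B*(3 + s) (f(B, s) = (3 + s)*B = B*(3 + s))
-127*((2 + f(-3, 0))*U + 55) = -127*((2 - 3*(3 + 0))*2 + 55) = -127*((2 - 3*3)*2 + 55) = -127*((2 - 9)*2 + 55) = -127*(-7*2 + 55) = -127*(-14 + 55) = -127*41 = -5207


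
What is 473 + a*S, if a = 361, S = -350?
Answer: -125877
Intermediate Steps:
473 + a*S = 473 + 361*(-350) = 473 - 126350 = -125877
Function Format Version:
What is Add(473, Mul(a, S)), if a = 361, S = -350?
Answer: -125877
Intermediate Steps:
Add(473, Mul(a, S)) = Add(473, Mul(361, -350)) = Add(473, -126350) = -125877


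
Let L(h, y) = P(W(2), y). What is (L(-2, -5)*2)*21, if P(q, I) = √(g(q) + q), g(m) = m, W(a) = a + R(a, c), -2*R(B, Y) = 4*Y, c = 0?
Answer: 84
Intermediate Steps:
R(B, Y) = -2*Y
W(a) = a (W(a) = a - 2*0 = a + 0 = a)
P(q, I) = √2*√q (P(q, I) = √(q + q) = √(2*q) = √2*√q)
L(h, y) = 2 (L(h, y) = √2*√2 = 2)
(L(-2, -5)*2)*21 = (2*2)*21 = 4*21 = 84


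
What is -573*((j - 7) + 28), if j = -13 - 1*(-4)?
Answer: -6876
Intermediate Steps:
j = -9 (j = -13 + 4 = -9)
-573*((j - 7) + 28) = -573*((-9 - 7) + 28) = -573*(-16 + 28) = -573*12 = -6876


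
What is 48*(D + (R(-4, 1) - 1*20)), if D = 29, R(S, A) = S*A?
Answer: 240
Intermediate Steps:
R(S, A) = A*S
48*(D + (R(-4, 1) - 1*20)) = 48*(29 + (1*(-4) - 1*20)) = 48*(29 + (-4 - 20)) = 48*(29 - 24) = 48*5 = 240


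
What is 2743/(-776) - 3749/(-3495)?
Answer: -6677561/2712120 ≈ -2.4621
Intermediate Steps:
2743/(-776) - 3749/(-3495) = 2743*(-1/776) - 3749*(-1/3495) = -2743/776 + 3749/3495 = -6677561/2712120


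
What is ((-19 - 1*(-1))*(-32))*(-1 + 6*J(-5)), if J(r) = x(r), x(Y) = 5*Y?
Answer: -86976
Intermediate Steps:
J(r) = 5*r
((-19 - 1*(-1))*(-32))*(-1 + 6*J(-5)) = ((-19 - 1*(-1))*(-32))*(-1 + 6*(5*(-5))) = ((-19 + 1)*(-32))*(-1 + 6*(-25)) = (-18*(-32))*(-1 - 150) = 576*(-151) = -86976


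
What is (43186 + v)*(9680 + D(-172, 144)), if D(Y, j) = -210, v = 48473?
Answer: 868010730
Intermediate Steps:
(43186 + v)*(9680 + D(-172, 144)) = (43186 + 48473)*(9680 - 210) = 91659*9470 = 868010730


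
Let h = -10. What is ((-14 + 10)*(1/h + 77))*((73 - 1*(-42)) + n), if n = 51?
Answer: -255308/5 ≈ -51062.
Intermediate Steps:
((-14 + 10)*(1/h + 77))*((73 - 1*(-42)) + n) = ((-14 + 10)*(1/(-10) + 77))*((73 - 1*(-42)) + 51) = (-4*(-1/10 + 77))*((73 + 42) + 51) = (-4*769/10)*(115 + 51) = -1538/5*166 = -255308/5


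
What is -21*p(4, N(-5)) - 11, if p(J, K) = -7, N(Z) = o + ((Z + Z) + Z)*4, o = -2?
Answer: 136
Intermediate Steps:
N(Z) = -2 + 12*Z (N(Z) = -2 + ((Z + Z) + Z)*4 = -2 + (2*Z + Z)*4 = -2 + (3*Z)*4 = -2 + 12*Z)
-21*p(4, N(-5)) - 11 = -21*(-7) - 11 = 147 - 11 = 136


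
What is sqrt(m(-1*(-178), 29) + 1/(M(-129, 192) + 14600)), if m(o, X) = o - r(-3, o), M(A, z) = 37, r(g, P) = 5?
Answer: sqrt(37063840674)/14637 ≈ 13.153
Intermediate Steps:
m(o, X) = -5 + o (m(o, X) = o - 1*5 = o - 5 = -5 + o)
sqrt(m(-1*(-178), 29) + 1/(M(-129, 192) + 14600)) = sqrt((-5 - 1*(-178)) + 1/(37 + 14600)) = sqrt((-5 + 178) + 1/14637) = sqrt(173 + 1/14637) = sqrt(2532202/14637) = sqrt(37063840674)/14637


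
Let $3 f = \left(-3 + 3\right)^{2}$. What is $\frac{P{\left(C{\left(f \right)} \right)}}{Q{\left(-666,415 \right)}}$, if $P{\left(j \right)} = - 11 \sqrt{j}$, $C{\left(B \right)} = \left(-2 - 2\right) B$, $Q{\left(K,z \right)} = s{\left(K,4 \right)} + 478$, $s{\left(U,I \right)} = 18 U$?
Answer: $0$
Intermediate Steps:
$f = 0$ ($f = \frac{\left(-3 + 3\right)^{2}}{3} = \frac{0^{2}}{3} = \frac{1}{3} \cdot 0 = 0$)
$Q{\left(K,z \right)} = 478 + 18 K$ ($Q{\left(K,z \right)} = 18 K + 478 = 478 + 18 K$)
$C{\left(B \right)} = - 4 B$
$\frac{P{\left(C{\left(f \right)} \right)}}{Q{\left(-666,415 \right)}} = \frac{\left(-11\right) \sqrt{\left(-4\right) 0}}{478 + 18 \left(-666\right)} = \frac{\left(-11\right) \sqrt{0}}{478 - 11988} = \frac{\left(-11\right) 0}{-11510} = 0 \left(- \frac{1}{11510}\right) = 0$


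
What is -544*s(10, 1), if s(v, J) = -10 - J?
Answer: 5984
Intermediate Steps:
-544*s(10, 1) = -544/(1/(-10 - 1*1)) = -544/(1/(-10 - 1)) = -544/(1/(-11)) = -544/(-1/11) = -544*(-11) = 5984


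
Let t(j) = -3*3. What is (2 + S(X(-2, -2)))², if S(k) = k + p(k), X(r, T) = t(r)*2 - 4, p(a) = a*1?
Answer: 1764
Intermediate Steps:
t(j) = -9
p(a) = a
X(r, T) = -22 (X(r, T) = -9*2 - 4 = -18 - 4 = -22)
S(k) = 2*k (S(k) = k + k = 2*k)
(2 + S(X(-2, -2)))² = (2 + 2*(-22))² = (2 - 44)² = (-42)² = 1764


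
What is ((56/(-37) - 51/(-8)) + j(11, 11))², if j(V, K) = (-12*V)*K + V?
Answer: 180707459409/87616 ≈ 2.0625e+6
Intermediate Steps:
j(V, K) = V - 12*K*V (j(V, K) = -12*K*V + V = V - 12*K*V)
((56/(-37) - 51/(-8)) + j(11, 11))² = ((56/(-37) - 51/(-8)) + 11*(1 - 12*11))² = ((56*(-1/37) - 51*(-⅛)) + 11*(1 - 132))² = ((-56/37 + 51/8) + 11*(-131))² = (1439/296 - 1441)² = (-425097/296)² = 180707459409/87616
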